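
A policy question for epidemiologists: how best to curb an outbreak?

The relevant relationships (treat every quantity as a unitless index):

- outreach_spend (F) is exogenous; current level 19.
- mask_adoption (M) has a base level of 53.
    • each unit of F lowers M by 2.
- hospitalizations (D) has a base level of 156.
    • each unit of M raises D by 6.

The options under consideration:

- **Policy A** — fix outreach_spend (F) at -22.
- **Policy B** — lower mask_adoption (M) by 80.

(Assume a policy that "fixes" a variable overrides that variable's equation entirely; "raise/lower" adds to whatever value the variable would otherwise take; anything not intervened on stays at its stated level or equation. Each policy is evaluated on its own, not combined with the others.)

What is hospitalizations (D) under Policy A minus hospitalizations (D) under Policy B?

Policy A (F := -22):
  F = -22
  M = 53 − 2·(-22) = 97
  D = 156 + 6·97 = 738
Policy B (M − 80):
  F = 19
  M = 53 − 2·19 (−80 from intervention) = -65
  D = 156 + 6·(-65) = -234
D: 738 − (-234) = 972

972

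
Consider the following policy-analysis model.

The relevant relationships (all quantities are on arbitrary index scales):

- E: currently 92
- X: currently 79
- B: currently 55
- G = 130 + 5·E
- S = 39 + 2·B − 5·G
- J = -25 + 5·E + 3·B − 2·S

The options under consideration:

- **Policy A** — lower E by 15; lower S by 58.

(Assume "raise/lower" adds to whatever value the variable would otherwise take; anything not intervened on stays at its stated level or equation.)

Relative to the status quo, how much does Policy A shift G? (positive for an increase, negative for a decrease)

-75

Baseline:
  E = 92
  G = 130 + 5·92 = 590
Policy A (E − 15, S − 58):
  E = 92 − 15 = 77
  G = 130 + 5·77 = 515
Change in G: 515 − 590 = -75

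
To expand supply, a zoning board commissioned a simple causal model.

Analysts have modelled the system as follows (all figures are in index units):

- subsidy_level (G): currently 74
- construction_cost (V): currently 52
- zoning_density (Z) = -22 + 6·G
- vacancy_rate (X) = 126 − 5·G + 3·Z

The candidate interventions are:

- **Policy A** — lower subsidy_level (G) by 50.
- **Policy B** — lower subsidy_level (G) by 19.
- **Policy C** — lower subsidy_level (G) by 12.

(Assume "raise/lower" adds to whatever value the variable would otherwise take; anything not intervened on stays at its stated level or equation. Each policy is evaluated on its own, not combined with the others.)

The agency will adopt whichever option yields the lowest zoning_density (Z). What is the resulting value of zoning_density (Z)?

122

Policy A (G − 50):
  G = 74 − 50 = 24
  Z = -22 + 6·24 = 122
Policy B (G − 19):
  G = 74 − 19 = 55
  Z = -22 + 6·55 = 308
Policy C (G − 12):
  G = 74 − 12 = 62
  Z = -22 + 6·62 = 350
Comparing — Policy A: Z=122, Policy B: Z=308, Policy C: Z=350. Lowest is 122 (Policy A).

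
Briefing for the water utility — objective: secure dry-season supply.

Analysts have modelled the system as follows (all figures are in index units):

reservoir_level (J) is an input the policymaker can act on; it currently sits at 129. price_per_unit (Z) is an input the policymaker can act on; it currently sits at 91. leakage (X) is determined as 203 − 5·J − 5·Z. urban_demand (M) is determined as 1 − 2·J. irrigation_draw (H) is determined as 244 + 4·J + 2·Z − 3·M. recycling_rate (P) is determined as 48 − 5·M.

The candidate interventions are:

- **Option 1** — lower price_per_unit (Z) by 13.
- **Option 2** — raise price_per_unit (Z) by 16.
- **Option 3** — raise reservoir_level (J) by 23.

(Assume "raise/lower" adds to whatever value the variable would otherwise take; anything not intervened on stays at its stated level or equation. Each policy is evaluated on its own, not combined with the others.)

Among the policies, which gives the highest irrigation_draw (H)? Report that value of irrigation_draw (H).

Option 1 (Z − 13):
  J = 129
  Z = 91 − 13 = 78
  M = 1 − 2·129 = -257
  H = 244 + 4·129 + 2·78 − 3·(-257) = 1687
Option 2 (Z + 16):
  J = 129
  Z = 91 + 16 = 107
  M = 1 − 2·129 = -257
  H = 244 + 4·129 + 2·107 − 3·(-257) = 1745
Option 3 (J + 23):
  J = 129 + 23 = 152
  Z = 91
  M = 1 − 2·152 = -303
  H = 244 + 4·152 + 2·91 − 3·(-303) = 1943
Comparing — Option 1: H=1687, Option 2: H=1745, Option 3: H=1943. Highest is 1943 (Option 3).

1943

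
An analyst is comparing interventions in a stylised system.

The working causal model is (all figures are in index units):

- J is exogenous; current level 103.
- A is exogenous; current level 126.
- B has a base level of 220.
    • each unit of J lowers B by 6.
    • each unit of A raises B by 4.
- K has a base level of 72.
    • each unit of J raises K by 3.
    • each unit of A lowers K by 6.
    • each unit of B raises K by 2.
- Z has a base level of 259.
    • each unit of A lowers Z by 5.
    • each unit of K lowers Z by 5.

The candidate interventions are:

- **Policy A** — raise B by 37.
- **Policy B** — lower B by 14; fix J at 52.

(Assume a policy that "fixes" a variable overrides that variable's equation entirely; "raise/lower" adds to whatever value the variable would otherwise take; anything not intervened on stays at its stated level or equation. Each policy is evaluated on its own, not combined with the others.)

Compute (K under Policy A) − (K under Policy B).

Policy A (B + 37):
  J = 103
  A = 126
  B = 220 − 6·103 + 4·126 (+37 from intervention) = 143
  K = 72 + 3·103 − 6·126 + 2·143 = -89
Policy B (B − 14, J := 52):
  J = 52
  A = 126
  B = 220 − 6·52 + 4·126 (−14 from intervention) = 398
  K = 72 + 3·52 − 6·126 + 2·398 = 268
K: -89 − 268 = -357

-357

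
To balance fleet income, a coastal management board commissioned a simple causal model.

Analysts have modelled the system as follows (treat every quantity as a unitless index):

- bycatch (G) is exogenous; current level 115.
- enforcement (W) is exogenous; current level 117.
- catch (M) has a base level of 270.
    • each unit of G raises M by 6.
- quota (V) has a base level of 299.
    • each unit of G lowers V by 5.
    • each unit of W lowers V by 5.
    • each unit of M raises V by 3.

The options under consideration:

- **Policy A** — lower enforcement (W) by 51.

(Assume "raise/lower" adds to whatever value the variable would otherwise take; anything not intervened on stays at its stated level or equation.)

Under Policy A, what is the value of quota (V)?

Policy A (W − 51):
  G = 115
  W = 117 − 51 = 66
  M = 270 + 6·115 = 960
  V = 299 − 5·115 − 5·66 + 3·960 = 2274

2274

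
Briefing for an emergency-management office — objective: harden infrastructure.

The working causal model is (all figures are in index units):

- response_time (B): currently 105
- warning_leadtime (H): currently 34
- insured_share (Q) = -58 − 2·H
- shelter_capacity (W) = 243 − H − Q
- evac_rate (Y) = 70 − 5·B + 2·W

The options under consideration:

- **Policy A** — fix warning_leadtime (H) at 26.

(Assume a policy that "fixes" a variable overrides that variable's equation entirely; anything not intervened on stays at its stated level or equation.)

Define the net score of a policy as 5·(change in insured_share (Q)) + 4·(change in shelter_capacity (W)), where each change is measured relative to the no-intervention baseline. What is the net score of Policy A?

Baseline:
  H = 34
  Q = -58 − 2·34 = -126
  W = 243 − 34 − (-126) = 335
Policy A (H := 26):
  H = 26
  Q = -58 − 2·26 = -110
  W = 243 − 26 − (-110) = 327
ΔQ = -110 − (-126) = 16; ΔW = 327 − 335 = -8
Score = 5·16 + 4·(-8) = 48

48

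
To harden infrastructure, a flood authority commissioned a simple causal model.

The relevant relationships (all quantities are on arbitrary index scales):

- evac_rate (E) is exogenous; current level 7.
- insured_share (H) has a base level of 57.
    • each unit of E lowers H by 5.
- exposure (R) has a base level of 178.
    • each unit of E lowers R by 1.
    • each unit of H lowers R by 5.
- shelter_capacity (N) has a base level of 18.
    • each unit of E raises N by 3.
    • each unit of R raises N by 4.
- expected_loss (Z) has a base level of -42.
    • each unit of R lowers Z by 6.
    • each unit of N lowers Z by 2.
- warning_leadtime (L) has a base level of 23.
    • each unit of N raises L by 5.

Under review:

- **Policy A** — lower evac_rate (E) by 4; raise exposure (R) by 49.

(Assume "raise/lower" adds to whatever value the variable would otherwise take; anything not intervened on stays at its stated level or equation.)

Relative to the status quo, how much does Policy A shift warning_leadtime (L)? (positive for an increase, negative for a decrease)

Baseline:
  E = 7
  H = 57 − 5·7 = 22
  R = 178 − 7 − 5·22 = 61
  N = 18 + 3·7 + 4·61 = 283
  L = 23 + 5·283 = 1438
Policy A (E − 4, R + 49):
  E = 7 − 4 = 3
  H = 57 − 5·3 = 42
  R = 178 − 3 − 5·42 (+49 from intervention) = 14
  N = 18 + 3·3 + 4·14 = 83
  L = 23 + 5·83 = 438
Change in L: 438 − 1438 = -1000

-1000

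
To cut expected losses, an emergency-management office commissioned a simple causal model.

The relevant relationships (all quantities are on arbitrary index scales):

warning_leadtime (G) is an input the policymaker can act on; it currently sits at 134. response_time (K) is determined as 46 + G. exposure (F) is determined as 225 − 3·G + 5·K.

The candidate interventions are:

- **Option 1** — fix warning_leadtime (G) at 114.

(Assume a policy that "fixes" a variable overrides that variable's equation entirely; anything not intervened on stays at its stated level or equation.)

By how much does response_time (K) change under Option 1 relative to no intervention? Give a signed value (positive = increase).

-20

Baseline:
  G = 134
  K = 46 + 134 = 180
Option 1 (G := 114):
  G = 114
  K = 46 + 114 = 160
Change in K: 160 − 180 = -20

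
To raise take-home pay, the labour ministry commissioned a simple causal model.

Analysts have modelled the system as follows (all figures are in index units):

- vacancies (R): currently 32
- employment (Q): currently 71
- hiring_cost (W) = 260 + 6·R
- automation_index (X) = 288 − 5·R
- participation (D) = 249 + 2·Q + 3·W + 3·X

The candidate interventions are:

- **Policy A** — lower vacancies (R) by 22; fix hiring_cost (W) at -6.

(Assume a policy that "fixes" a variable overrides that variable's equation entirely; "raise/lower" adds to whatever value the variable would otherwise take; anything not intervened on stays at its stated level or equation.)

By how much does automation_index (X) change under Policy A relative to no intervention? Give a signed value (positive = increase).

Baseline:
  R = 32
  X = 288 − 5·32 = 128
Policy A (R − 22, W := -6):
  R = 32 − 22 = 10
  X = 288 − 5·10 = 238
Change in X: 238 − 128 = 110

110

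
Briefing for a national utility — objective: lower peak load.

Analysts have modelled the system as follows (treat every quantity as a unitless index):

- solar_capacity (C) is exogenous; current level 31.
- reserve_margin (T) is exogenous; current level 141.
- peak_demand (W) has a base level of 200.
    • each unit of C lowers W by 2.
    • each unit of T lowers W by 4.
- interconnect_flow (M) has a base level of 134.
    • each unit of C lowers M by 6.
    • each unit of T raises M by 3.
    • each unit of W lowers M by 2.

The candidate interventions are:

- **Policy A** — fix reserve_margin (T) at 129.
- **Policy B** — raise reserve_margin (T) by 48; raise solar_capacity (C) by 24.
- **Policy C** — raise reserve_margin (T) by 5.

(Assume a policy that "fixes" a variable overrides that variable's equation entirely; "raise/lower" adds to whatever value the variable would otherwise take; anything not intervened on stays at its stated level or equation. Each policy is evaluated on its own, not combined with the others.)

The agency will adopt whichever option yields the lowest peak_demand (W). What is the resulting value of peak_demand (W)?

Policy A (T := 129):
  C = 31
  T = 129
  W = 200 − 2·31 − 4·129 = -378
Policy B (T + 48, C + 24):
  C = 31 + 24 = 55
  T = 141 + 48 = 189
  W = 200 − 2·55 − 4·189 = -666
Policy C (T + 5):
  C = 31
  T = 141 + 5 = 146
  W = 200 − 2·31 − 4·146 = -446
Comparing — Policy A: W=-378, Policy B: W=-666, Policy C: W=-446. Lowest is -666 (Policy B).

-666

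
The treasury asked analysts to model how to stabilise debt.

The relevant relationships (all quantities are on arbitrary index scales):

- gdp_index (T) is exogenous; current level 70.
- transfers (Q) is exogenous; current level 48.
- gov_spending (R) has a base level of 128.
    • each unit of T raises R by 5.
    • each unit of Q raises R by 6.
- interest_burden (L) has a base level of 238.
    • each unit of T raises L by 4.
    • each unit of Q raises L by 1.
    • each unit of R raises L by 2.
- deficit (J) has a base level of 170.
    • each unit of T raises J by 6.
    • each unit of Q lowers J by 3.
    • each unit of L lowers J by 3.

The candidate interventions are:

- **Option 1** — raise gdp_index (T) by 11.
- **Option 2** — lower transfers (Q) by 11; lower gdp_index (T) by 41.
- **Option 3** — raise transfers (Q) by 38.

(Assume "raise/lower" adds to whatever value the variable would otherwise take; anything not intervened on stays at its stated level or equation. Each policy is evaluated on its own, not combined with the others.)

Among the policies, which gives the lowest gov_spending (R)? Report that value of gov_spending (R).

Option 1 (T + 11):
  T = 70 + 11 = 81
  Q = 48
  R = 128 + 5·81 + 6·48 = 821
Option 2 (Q − 11, T − 41):
  T = 70 − 41 = 29
  Q = 48 − 11 = 37
  R = 128 + 5·29 + 6·37 = 495
Option 3 (Q + 38):
  T = 70
  Q = 48 + 38 = 86
  R = 128 + 5·70 + 6·86 = 994
Comparing — Option 1: R=821, Option 2: R=495, Option 3: R=994. Lowest is 495 (Option 2).

495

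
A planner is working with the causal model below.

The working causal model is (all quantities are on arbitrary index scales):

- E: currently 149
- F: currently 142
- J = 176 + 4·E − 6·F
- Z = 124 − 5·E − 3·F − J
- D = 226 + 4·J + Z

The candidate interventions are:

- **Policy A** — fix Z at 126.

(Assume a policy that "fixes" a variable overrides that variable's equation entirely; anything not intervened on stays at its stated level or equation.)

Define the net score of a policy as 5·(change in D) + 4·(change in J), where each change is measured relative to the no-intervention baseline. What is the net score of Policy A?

5465

Baseline:
  E = 149
  F = 142
  J = 176 + 4·149 − 6·142 = -80
  Z = 124 − 5·149 − 3·142 − (-80) = -967
  D = 226 + 4·(-80) + (-967) = -1061
Policy A (Z := 126):
  E = 149
  F = 142
  J = 176 + 4·149 − 6·142 = -80
  Z = 126
  D = 226 + 4·(-80) + 126 = 32
ΔD = 32 − (-1061) = 1093; ΔJ = -80 − (-80) = 0
Score = 5·1093 + 4·0 = 5465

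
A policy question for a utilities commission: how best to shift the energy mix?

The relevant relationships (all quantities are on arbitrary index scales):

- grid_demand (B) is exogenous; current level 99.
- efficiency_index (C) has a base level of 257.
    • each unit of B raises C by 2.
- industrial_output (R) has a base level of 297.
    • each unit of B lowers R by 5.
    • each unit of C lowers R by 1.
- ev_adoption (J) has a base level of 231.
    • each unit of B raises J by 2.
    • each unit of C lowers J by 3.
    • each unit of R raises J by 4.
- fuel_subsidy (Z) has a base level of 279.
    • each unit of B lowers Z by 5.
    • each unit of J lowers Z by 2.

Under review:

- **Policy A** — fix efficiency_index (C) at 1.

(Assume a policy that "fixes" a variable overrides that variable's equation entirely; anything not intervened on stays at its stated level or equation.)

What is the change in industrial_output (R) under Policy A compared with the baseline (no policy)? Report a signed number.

454

Baseline:
  B = 99
  C = 257 + 2·99 = 455
  R = 297 − 5·99 − 455 = -653
Policy A (C := 1):
  B = 99
  C = 1
  R = 297 − 5·99 − 1 = -199
Change in R: -199 − (-653) = 454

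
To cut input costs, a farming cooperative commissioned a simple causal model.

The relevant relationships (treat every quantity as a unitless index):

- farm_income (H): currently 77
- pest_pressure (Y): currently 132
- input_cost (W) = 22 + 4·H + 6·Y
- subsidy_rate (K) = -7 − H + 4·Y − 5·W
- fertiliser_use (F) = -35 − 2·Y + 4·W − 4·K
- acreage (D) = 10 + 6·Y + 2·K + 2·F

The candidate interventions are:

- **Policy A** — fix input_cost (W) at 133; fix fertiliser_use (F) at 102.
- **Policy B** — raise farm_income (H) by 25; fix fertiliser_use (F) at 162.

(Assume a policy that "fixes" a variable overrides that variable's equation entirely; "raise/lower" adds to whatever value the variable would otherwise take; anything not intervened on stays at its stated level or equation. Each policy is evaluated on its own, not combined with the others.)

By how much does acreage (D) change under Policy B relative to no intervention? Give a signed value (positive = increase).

Baseline:
  H = 77
  Y = 132
  W = 22 + 4·77 + 6·132 = 1122
  K = -7 − 77 + 4·132 − 5·1122 = -5166
  F = -35 − 2·132 + 4·1122 − 4·(-5166) = 24853
  D = 10 + 6·132 + 2·(-5166) + 2·24853 = 40176
Policy B (H + 25, F := 162):
  H = 77 + 25 = 102
  Y = 132
  W = 22 + 4·102 + 6·132 = 1222
  K = -7 − 102 + 4·132 − 5·1222 = -5691
  F = 162
  D = 10 + 6·132 + 2·(-5691) + 2·162 = -10256
Change in D: -10256 − 40176 = -50432

-50432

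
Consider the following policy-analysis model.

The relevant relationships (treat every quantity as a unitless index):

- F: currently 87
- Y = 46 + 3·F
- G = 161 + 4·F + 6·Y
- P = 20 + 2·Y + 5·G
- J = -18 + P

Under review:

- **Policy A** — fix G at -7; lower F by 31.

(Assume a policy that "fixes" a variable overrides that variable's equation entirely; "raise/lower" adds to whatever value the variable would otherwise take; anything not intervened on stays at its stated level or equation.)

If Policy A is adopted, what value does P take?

Policy A (G := -7, F − 31):
  F = 87 − 31 = 56
  Y = 46 + 3·56 = 214
  G = -7
  P = 20 + 2·214 + 5·(-7) = 413

413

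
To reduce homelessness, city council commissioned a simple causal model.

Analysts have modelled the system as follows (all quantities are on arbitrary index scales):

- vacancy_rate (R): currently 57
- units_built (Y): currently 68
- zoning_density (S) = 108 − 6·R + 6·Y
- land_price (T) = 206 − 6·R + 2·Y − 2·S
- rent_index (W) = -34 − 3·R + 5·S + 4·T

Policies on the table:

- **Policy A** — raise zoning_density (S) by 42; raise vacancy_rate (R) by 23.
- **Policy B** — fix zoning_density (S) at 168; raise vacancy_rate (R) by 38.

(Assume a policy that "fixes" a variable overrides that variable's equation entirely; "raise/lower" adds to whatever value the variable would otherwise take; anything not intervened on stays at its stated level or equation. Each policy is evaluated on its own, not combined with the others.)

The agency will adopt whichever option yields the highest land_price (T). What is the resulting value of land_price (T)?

-294

Policy A (S + 42, R + 23):
  R = 57 + 23 = 80
  Y = 68
  S = 108 − 6·80 + 6·68 (+42 from intervention) = 78
  T = 206 − 6·80 + 2·68 − 2·78 = -294
Policy B (S := 168, R + 38):
  R = 57 + 38 = 95
  Y = 68
  S = 168
  T = 206 − 6·95 + 2·68 − 2·168 = -564
Comparing — Policy A: T=-294, Policy B: T=-564. Highest is -294 (Policy A).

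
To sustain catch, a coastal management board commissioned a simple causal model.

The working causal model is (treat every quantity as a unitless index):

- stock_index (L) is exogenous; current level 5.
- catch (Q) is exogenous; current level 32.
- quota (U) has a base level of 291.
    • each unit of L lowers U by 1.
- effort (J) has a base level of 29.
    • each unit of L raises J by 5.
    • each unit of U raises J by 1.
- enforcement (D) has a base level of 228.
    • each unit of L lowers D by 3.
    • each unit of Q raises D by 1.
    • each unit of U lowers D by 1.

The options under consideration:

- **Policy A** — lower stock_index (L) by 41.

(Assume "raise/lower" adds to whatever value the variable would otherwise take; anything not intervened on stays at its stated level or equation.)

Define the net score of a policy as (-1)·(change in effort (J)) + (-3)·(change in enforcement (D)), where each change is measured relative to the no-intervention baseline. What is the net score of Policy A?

-82

Baseline:
  L = 5
  Q = 32
  U = 291 − 5 = 286
  J = 29 + 5·5 + 286 = 340
  D = 228 − 3·5 + 32 − 286 = -41
Policy A (L − 41):
  L = 5 − 41 = -36
  Q = 32
  U = 291 − (-36) = 327
  J = 29 + 5·(-36) + 327 = 176
  D = 228 − 3·(-36) + 32 − 327 = 41
ΔJ = 176 − 340 = -164; ΔD = 41 − (-41) = 82
Score = (-1)·(-164) + (-3)·82 = -82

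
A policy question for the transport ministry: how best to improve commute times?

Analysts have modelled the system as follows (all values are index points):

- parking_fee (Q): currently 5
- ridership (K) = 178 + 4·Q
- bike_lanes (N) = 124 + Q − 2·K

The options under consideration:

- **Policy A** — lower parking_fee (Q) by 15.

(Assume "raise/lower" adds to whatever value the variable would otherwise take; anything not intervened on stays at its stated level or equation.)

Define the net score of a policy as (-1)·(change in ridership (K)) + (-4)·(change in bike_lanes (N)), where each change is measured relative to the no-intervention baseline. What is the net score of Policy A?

-360

Baseline:
  Q = 5
  K = 178 + 4·5 = 198
  N = 124 + 5 − 2·198 = -267
Policy A (Q − 15):
  Q = 5 − 15 = -10
  K = 178 + 4·(-10) = 138
  N = 124 + (-10) − 2·138 = -162
ΔK = 138 − 198 = -60; ΔN = -162 − (-267) = 105
Score = (-1)·(-60) + (-4)·105 = -360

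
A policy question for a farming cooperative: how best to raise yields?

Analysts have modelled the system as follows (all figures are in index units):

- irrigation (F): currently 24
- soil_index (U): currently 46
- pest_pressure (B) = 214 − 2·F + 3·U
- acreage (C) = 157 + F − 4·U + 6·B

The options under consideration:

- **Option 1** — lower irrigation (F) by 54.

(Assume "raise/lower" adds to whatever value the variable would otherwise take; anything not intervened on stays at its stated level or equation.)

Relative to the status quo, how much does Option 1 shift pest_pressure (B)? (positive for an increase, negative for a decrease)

108

Baseline:
  F = 24
  U = 46
  B = 214 − 2·24 + 3·46 = 304
Option 1 (F − 54):
  F = 24 − 54 = -30
  U = 46
  B = 214 − 2·(-30) + 3·46 = 412
Change in B: 412 − 304 = 108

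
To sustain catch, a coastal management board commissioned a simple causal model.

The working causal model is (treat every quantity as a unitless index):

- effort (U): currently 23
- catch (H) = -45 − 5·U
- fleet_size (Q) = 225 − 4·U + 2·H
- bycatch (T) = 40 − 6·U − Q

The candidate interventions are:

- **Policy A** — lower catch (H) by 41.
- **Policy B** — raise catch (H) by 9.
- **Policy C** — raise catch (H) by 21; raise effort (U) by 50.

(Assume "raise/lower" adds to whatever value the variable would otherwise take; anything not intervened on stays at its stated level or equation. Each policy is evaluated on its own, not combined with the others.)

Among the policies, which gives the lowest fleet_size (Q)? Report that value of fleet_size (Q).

-845

Policy A (H − 41):
  U = 23
  H = -45 − 5·23 (−41 from intervention) = -201
  Q = 225 − 4·23 + 2·(-201) = -269
Policy B (H + 9):
  U = 23
  H = -45 − 5·23 (+9 from intervention) = -151
  Q = 225 − 4·23 + 2·(-151) = -169
Policy C (H + 21, U + 50):
  U = 23 + 50 = 73
  H = -45 − 5·73 (+21 from intervention) = -389
  Q = 225 − 4·73 + 2·(-389) = -845
Comparing — Policy A: Q=-269, Policy B: Q=-169, Policy C: Q=-845. Lowest is -845 (Policy C).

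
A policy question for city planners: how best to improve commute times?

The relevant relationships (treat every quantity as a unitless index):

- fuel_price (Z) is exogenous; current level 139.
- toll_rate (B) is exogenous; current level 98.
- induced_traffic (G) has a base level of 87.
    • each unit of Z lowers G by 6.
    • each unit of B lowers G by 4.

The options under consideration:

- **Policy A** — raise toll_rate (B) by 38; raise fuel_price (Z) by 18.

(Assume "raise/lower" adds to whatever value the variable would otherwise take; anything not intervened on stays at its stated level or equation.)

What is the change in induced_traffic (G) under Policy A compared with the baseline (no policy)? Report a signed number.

Baseline:
  Z = 139
  B = 98
  G = 87 − 6·139 − 4·98 = -1139
Policy A (B + 38, Z + 18):
  Z = 139 + 18 = 157
  B = 98 + 38 = 136
  G = 87 − 6·157 − 4·136 = -1399
Change in G: -1399 − (-1139) = -260

-260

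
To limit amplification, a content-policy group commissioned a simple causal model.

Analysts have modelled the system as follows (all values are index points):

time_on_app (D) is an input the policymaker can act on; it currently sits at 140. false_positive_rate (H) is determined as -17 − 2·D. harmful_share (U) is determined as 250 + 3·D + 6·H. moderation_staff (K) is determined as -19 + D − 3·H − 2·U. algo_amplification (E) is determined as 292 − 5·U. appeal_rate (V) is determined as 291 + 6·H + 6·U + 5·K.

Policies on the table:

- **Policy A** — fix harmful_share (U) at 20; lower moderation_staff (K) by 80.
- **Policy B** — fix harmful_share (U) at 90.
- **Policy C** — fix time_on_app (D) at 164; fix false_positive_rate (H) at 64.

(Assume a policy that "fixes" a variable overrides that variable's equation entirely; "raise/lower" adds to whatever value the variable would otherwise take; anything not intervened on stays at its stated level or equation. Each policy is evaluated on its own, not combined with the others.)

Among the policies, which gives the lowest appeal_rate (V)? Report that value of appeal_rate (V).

Policy A (U := 20, K − 80):
  D = 140
  H = -17 − 2·140 = -297
  U = 20
  K = -19 + 140 − 3·(-297) − 2·20 (−80 from intervention) = 892
  V = 291 + 6·(-297) + 6·20 + 5·892 = 3089
Policy B (U := 90):
  D = 140
  H = -17 − 2·140 = -297
  U = 90
  K = -19 + 140 − 3·(-297) − 2·90 = 832
  V = 291 + 6·(-297) + 6·90 + 5·832 = 3209
Policy C (D := 164, H := 64):
  D = 164
  H = 64
  U = 250 + 3·164 + 6·64 = 1126
  K = -19 + 164 − 3·64 − 2·1126 = -2299
  V = 291 + 6·64 + 6·1126 + 5·(-2299) = -4064
Comparing — Policy A: V=3089, Policy B: V=3209, Policy C: V=-4064. Lowest is -4064 (Policy C).

-4064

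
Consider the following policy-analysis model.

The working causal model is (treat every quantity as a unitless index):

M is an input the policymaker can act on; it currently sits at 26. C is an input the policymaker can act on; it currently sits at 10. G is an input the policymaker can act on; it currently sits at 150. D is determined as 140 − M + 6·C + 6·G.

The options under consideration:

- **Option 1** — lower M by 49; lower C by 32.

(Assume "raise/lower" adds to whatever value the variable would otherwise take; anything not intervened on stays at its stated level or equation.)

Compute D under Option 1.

Option 1 (M − 49, C − 32):
  M = 26 − 49 = -23
  C = 10 − 32 = -22
  G = 150
  D = 140 − (-23) + 6·(-22) + 6·150 = 931

931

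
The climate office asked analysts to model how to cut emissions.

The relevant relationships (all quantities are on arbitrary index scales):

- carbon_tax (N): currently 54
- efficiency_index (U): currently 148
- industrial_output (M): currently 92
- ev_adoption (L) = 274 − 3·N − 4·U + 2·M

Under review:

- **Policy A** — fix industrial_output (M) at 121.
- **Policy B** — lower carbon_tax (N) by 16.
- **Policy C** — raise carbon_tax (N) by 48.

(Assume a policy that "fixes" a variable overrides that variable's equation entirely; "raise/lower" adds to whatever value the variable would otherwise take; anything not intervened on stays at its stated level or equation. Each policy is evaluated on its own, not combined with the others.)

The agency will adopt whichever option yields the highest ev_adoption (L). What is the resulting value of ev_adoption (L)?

Policy A (M := 121):
  N = 54
  U = 148
  M = 121
  L = 274 − 3·54 − 4·148 + 2·121 = -238
Policy B (N − 16):
  N = 54 − 16 = 38
  U = 148
  M = 92
  L = 274 − 3·38 − 4·148 + 2·92 = -248
Policy C (N + 48):
  N = 54 + 48 = 102
  U = 148
  M = 92
  L = 274 − 3·102 − 4·148 + 2·92 = -440
Comparing — Policy A: L=-238, Policy B: L=-248, Policy C: L=-440. Highest is -238 (Policy A).

-238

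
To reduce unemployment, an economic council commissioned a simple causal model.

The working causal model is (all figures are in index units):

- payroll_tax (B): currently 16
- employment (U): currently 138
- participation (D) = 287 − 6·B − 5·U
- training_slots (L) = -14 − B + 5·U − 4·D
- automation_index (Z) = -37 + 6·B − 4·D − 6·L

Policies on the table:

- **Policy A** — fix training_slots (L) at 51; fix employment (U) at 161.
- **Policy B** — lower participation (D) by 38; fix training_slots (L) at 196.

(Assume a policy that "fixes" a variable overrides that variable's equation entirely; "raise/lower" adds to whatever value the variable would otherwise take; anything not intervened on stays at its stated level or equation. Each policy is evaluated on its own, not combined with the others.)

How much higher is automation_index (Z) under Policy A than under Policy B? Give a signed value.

Policy A (L := 51, U := 161):
  B = 16
  U = 161
  D = 287 − 6·16 − 5·161 = -614
  L = 51
  Z = -37 + 6·16 − 4·(-614) − 6·51 = 2209
Policy B (D − 38, L := 196):
  B = 16
  U = 138
  D = 287 − 6·16 − 5·138 (−38 from intervention) = -537
  L = 196
  Z = -37 + 6·16 − 4·(-537) − 6·196 = 1031
Z: 2209 − 1031 = 1178

1178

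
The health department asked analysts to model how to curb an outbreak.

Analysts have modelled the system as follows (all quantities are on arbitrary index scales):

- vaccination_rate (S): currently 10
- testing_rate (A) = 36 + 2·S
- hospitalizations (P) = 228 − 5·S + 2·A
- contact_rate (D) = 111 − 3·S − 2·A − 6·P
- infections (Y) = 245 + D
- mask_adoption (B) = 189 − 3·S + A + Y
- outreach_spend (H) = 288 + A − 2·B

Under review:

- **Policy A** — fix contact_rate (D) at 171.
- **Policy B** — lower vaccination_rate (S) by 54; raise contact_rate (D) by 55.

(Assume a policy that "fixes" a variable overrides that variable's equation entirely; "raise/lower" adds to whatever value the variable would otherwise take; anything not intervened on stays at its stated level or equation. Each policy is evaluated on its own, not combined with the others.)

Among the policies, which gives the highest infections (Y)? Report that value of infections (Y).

Policy A (D := 171):
  S = 10
  A = 36 + 2·10 = 56
  P = 228 − 5·10 + 2·56 = 290
  D = 171
  Y = 245 + 171 = 416
Policy B (S − 54, D + 55):
  S = 10 − 54 = -44
  A = 36 + 2·(-44) = -52
  P = 228 − 5·(-44) + 2·(-52) = 344
  D = 111 − 3·(-44) − 2·(-52) − 6·344 (+55 from intervention) = -1662
  Y = 245 + (-1662) = -1417
Comparing — Policy A: Y=416, Policy B: Y=-1417. Highest is 416 (Policy A).

416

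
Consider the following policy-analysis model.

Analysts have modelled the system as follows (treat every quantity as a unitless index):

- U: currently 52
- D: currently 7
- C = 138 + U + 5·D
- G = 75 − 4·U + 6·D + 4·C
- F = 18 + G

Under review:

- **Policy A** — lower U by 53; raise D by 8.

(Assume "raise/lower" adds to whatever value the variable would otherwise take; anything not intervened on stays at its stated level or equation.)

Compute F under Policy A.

Policy A (U − 53, D + 8):
  U = 52 − 53 = -1
  D = 7 + 8 = 15
  C = 138 + (-1) + 5·15 = 212
  G = 75 − 4·(-1) + 6·15 + 4·212 = 1017
  F = 18 + 1017 = 1035

1035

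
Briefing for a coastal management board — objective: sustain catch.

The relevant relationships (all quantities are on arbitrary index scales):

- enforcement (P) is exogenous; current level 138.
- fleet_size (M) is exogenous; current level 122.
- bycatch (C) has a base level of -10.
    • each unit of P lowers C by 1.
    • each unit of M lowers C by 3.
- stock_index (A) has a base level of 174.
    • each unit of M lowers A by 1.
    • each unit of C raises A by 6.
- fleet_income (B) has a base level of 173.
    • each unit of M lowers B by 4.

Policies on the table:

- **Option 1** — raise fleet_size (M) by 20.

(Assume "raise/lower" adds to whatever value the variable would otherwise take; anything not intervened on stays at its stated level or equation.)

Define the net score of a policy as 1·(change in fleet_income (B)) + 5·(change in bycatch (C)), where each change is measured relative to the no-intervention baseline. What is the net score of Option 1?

-380

Baseline:
  P = 138
  M = 122
  C = -10 − 138 − 3·122 = -514
  B = 173 − 4·122 = -315
Option 1 (M + 20):
  P = 138
  M = 122 + 20 = 142
  C = -10 − 138 − 3·142 = -574
  B = 173 − 4·142 = -395
ΔB = -395 − (-315) = -80; ΔC = -574 − (-514) = -60
Score = 1·(-80) + 5·(-60) = -380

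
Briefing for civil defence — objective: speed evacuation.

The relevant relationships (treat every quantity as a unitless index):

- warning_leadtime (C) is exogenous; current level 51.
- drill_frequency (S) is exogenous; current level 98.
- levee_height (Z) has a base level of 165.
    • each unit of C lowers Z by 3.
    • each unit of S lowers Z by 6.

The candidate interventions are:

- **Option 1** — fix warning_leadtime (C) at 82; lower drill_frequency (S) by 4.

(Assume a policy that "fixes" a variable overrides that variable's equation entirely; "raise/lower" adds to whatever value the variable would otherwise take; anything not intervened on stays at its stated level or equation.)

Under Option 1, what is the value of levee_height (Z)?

Option 1 (C := 82, S − 4):
  C = 82
  S = 98 − 4 = 94
  Z = 165 − 3·82 − 6·94 = -645

-645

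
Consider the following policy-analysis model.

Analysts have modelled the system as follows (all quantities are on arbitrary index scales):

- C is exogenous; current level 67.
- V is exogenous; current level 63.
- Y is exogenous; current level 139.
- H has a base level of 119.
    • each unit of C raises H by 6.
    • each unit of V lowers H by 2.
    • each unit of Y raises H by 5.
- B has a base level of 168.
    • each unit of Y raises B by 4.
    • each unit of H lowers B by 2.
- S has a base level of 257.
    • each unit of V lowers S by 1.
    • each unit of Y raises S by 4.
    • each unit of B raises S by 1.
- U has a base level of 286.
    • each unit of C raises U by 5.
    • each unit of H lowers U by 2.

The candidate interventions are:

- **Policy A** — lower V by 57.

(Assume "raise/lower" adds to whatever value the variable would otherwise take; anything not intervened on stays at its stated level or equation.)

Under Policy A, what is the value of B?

-1684

Policy A (V − 57):
  C = 67
  V = 63 − 57 = 6
  Y = 139
  H = 119 + 6·67 − 2·6 + 5·139 = 1204
  B = 168 + 4·139 − 2·1204 = -1684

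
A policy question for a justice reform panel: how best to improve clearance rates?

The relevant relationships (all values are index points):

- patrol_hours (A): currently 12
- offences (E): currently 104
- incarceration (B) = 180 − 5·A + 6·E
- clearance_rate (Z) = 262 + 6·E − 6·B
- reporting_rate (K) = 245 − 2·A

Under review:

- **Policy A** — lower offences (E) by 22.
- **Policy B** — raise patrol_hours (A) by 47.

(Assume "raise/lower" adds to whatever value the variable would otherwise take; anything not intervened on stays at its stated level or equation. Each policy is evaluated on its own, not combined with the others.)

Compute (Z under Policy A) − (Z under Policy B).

Policy A (E − 22):
  A = 12
  E = 104 − 22 = 82
  B = 180 − 5·12 + 6·82 = 612
  Z = 262 + 6·82 − 6·612 = -2918
Policy B (A + 47):
  A = 12 + 47 = 59
  E = 104
  B = 180 − 5·59 + 6·104 = 509
  Z = 262 + 6·104 − 6·509 = -2168
Z: -2918 − (-2168) = -750

-750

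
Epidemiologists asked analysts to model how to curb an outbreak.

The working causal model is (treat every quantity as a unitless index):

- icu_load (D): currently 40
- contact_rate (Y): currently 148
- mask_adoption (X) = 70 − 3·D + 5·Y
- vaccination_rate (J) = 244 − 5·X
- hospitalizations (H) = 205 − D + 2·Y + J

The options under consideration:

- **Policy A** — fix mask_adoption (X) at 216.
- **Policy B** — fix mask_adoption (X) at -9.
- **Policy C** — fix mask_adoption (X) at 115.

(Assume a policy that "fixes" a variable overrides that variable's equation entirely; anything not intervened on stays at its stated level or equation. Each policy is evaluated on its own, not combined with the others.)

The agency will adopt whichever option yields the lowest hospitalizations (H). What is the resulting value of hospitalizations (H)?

-375

Policy A (X := 216):
  D = 40
  Y = 148
  X = 216
  J = 244 − 5·216 = -836
  H = 205 − 40 + 2·148 + (-836) = -375
Policy B (X := -9):
  D = 40
  Y = 148
  X = -9
  J = 244 − 5·(-9) = 289
  H = 205 − 40 + 2·148 + 289 = 750
Policy C (X := 115):
  D = 40
  Y = 148
  X = 115
  J = 244 − 5·115 = -331
  H = 205 − 40 + 2·148 + (-331) = 130
Comparing — Policy A: H=-375, Policy B: H=750, Policy C: H=130. Lowest is -375 (Policy A).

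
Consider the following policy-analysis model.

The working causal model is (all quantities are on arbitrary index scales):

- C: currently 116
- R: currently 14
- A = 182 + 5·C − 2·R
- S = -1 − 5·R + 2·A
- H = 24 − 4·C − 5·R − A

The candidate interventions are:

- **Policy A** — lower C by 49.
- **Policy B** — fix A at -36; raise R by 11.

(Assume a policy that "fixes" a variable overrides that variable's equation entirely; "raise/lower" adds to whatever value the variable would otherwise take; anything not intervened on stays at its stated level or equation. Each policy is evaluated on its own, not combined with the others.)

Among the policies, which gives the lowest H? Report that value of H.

Policy A (C − 49):
  C = 116 − 49 = 67
  R = 14
  A = 182 + 5·67 − 2·14 = 489
  H = 24 − 4·67 − 5·14 − 489 = -803
Policy B (A := -36, R + 11):
  C = 116
  R = 14 + 11 = 25
  A = -36
  H = 24 − 4·116 − 5·25 − (-36) = -529
Comparing — Policy A: H=-803, Policy B: H=-529. Lowest is -803 (Policy A).

-803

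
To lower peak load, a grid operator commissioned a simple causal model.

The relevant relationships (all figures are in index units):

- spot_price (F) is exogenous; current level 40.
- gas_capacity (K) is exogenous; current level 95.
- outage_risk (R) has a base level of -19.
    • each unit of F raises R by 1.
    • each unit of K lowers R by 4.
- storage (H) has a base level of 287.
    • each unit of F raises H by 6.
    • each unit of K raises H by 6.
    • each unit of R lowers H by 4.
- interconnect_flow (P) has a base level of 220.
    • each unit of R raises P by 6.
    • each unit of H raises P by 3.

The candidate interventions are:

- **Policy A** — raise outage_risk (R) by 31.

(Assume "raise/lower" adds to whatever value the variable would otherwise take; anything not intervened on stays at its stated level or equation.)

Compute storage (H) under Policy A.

Policy A (R + 31):
  F = 40
  K = 95
  R = -19 + 40 − 4·95 (+31 from intervention) = -328
  H = 287 + 6·40 + 6·95 − 4·(-328) = 2409

2409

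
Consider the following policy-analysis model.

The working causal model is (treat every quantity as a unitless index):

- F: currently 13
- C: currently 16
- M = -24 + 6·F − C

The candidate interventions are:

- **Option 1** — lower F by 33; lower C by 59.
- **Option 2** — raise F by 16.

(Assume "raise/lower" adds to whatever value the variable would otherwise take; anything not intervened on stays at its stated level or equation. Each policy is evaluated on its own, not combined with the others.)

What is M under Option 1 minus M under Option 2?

Option 1 (F − 33, C − 59):
  F = 13 − 33 = -20
  C = 16 − 59 = -43
  M = -24 + 6·(-20) − (-43) = -101
Option 2 (F + 16):
  F = 13 + 16 = 29
  C = 16
  M = -24 + 6·29 − 16 = 134
M: -101 − 134 = -235

-235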